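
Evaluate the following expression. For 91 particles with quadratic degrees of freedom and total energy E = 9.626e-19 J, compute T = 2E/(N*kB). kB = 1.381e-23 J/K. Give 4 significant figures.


Step 1: Numerator = 2*E = 2*9.626e-19 = 1.925e-18 J
Step 2: Denominator = N*kB = 91*1.381e-23 = 1.257e-21
Step 3: T = 1.925e-18 / 1.257e-21 = 1532 K

1532


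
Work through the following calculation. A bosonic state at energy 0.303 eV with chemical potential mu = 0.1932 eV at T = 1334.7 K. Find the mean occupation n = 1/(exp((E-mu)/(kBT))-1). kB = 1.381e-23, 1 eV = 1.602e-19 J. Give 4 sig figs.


Step 1: (E - mu) = 0.1098 eV
Step 2: x = (E-mu)*eV/(kB*T) = 0.1098*1.602e-19/(1.381e-23*1334.7) = 0.9543
Step 3: exp(x) = 2.597
Step 4: n = 1/(exp(x)-1) = 0.6262

0.6262


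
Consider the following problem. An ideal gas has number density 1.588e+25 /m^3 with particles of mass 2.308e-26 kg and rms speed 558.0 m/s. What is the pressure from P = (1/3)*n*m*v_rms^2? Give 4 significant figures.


Step 1: v_rms^2 = 558.0^2 = 3.114e+05
Step 2: n*m = 1.588e+25*2.308e-26 = 0.3665
Step 3: P = (1/3)*0.3665*3.114e+05 = 3.804e+04 Pa

3.804e+04


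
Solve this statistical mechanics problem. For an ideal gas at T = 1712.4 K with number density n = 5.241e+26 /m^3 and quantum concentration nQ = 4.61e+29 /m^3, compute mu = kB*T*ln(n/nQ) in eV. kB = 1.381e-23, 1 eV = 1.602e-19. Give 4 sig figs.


Step 1: n/nQ = 5.241e+26/4.61e+29 = 0.001137
Step 2: ln(n/nQ) = -6.779
Step 3: mu = kB*T*ln(n/nQ) = 2.365e-20*-6.779 = -1.603e-19 J
Step 4: Convert to eV: -1.603e-19/1.602e-19 = -1.001 eV

-1.001


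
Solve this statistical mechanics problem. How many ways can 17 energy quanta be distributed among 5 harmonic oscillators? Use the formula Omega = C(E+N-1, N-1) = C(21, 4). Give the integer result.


Step 1: Use binomial coefficient C(21, 4)
Step 2: Numerator = 21! / 17!
Step 3: Denominator = 4!
Step 4: Omega = 5985

5985


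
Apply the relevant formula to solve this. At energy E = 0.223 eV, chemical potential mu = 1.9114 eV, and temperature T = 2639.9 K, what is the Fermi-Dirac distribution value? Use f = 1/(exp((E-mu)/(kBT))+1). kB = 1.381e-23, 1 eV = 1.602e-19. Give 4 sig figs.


Step 1: (E - mu) = 0.223 - 1.9114 = -1.688 eV
Step 2: Convert: (E-mu)*eV = -2.705e-19 J
Step 3: x = (E-mu)*eV/(kB*T) = -7.419
Step 4: f = 1/(exp(-7.419)+1) = 0.9994

0.9994


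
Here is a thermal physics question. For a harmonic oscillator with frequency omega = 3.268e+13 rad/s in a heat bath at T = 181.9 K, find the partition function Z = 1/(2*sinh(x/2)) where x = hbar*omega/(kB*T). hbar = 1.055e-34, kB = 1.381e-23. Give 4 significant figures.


Step 1: Compute x = hbar*omega/(kB*T) = 1.055e-34*3.268e+13/(1.381e-23*181.9) = 1.372
Step 2: x/2 = 0.6862
Step 3: sinh(x/2) = 0.7414
Step 4: Z = 1/(2*0.7414) = 0.6744

0.6744


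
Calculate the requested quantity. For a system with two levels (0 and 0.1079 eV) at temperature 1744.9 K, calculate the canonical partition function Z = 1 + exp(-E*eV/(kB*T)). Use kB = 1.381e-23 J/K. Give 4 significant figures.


Step 1: Compute beta*E = E*eV/(kB*T) = 0.1079*1.602e-19/(1.381e-23*1744.9) = 0.7173
Step 2: exp(-beta*E) = exp(-0.7173) = 0.4881
Step 3: Z = 1 + 0.4881 = 1.488

1.488


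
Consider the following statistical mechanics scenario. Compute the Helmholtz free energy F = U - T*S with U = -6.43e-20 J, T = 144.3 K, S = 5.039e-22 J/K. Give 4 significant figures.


Step 1: T*S = 144.3 * 5.039e-22 = 7.271e-20 J
Step 2: F = U - T*S = -6.43e-20 - 7.271e-20
Step 3: F = -1.37e-19 J

-1.37e-19


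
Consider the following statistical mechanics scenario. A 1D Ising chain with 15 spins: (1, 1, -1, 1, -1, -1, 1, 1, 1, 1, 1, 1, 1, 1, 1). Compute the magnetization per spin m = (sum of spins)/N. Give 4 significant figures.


Step 1: Count up spins (+1): 12, down spins (-1): 3
Step 2: Total magnetization M = 12 - 3 = 9
Step 3: m = M/N = 9/15 = 0.6

0.6


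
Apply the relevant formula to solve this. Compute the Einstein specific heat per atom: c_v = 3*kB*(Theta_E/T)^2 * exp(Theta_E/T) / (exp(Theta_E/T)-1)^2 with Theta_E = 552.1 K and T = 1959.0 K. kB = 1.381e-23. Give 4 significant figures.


Step 1: x = Theta_E/T = 552.1/1959.0 = 0.2818
Step 2: x^2 = 0.07943
Step 3: exp(x) = 1.326
Step 4: c_v = 3*1.381e-23*0.07943*1.326/(1.326-1)^2 = 4.116e-23

4.116e-23


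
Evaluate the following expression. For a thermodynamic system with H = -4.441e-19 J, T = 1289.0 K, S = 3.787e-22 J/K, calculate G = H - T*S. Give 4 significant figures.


Step 1: T*S = 1289.0 * 3.787e-22 = 4.881e-19 J
Step 2: G = H - T*S = -4.441e-19 - 4.881e-19
Step 3: G = -9.322e-19 J

-9.322e-19


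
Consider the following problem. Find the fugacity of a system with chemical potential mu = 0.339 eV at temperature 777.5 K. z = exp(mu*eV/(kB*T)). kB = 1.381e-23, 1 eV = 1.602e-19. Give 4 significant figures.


Step 1: Convert mu to Joules: 0.339*1.602e-19 = 5.431e-20 J
Step 2: kB*T = 1.381e-23*777.5 = 1.074e-20 J
Step 3: mu/(kB*T) = 5.058
Step 4: z = exp(5.058) = 157.3

157.3


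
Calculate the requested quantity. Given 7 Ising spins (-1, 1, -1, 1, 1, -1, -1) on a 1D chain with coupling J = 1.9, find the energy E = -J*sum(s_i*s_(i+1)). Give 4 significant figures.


Step 1: Nearest-neighbor products: -1, -1, -1, 1, -1, 1
Step 2: Sum of products = -2
Step 3: E = -1.9 * -2 = 3.8

3.8


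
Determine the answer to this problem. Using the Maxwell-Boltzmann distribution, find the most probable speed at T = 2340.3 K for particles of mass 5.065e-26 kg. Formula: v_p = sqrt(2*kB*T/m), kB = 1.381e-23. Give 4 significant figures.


Step 1: Numerator = 2*kB*T = 2*1.381e-23*2340.3 = 6.464e-20
Step 2: Ratio = 6.464e-20 / 5.065e-26 = 1.276e+06
Step 3: v_p = sqrt(1.276e+06) = 1130 m/s

1130


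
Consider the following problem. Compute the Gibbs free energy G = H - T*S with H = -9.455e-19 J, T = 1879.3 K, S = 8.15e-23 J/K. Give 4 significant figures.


Step 1: T*S = 1879.3 * 8.15e-23 = 1.532e-19 J
Step 2: G = H - T*S = -9.455e-19 - 1.532e-19
Step 3: G = -1.099e-18 J

-1.099e-18


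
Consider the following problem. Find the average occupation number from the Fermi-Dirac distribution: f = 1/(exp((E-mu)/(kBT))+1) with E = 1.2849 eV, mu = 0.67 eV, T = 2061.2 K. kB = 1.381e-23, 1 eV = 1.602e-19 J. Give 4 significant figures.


Step 1: (E - mu) = 1.2849 - 0.67 = 0.6149 eV
Step 2: Convert: (E-mu)*eV = 9.851e-20 J
Step 3: x = (E-mu)*eV/(kB*T) = 3.461
Step 4: f = 1/(exp(3.461)+1) = 0.03045

0.03045


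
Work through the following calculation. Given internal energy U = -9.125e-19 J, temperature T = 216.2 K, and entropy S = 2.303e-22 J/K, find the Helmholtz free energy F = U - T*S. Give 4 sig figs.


Step 1: T*S = 216.2 * 2.303e-22 = 4.979e-20 J
Step 2: F = U - T*S = -9.125e-19 - 4.979e-20
Step 3: F = -9.623e-19 J

-9.623e-19


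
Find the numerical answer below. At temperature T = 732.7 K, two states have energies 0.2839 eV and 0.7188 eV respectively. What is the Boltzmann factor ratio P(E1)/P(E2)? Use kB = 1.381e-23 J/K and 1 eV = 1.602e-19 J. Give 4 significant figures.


Step 1: Compute energy difference dE = E1 - E2 = 0.2839 - 0.7188 = -0.4349 eV
Step 2: Convert to Joules: dE_J = -0.4349 * 1.602e-19 = -6.967e-20 J
Step 3: Compute exponent = -dE_J / (kB * T) = -(-6.967e-20) / (1.381e-23 * 732.7) = 6.885
Step 4: P(E1)/P(E2) = exp(6.885) = 977.9

977.9


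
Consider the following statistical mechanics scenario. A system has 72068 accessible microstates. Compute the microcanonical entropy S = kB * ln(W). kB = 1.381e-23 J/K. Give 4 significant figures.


Step 1: ln(W) = ln(72068) = 11.19
Step 2: S = kB * ln(W) = 1.381e-23 * 11.19
Step 3: S = 1.545e-22 J/K

1.545e-22


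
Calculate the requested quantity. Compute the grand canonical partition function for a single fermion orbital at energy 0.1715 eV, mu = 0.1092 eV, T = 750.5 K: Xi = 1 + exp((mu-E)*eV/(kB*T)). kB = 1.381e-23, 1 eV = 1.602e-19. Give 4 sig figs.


Step 1: (mu - E) = 0.1092 - 0.1715 = -0.0623 eV
Step 2: x = (mu-E)*eV/(kB*T) = -0.0623*1.602e-19/(1.381e-23*750.5) = -0.963
Step 3: exp(x) = 0.3818
Step 4: Xi = 1 + 0.3818 = 1.382

1.382


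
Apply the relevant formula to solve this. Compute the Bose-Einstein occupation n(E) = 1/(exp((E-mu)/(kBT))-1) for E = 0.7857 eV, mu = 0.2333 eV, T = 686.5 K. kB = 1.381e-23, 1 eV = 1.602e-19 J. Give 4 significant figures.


Step 1: (E - mu) = 0.5524 eV
Step 2: x = (E-mu)*eV/(kB*T) = 0.5524*1.602e-19/(1.381e-23*686.5) = 9.334
Step 3: exp(x) = 1.132e+04
Step 4: n = 1/(exp(x)-1) = 8.835e-05

8.835e-05


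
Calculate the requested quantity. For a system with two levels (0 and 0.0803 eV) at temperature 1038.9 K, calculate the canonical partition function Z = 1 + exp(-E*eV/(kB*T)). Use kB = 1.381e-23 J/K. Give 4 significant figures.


Step 1: Compute beta*E = E*eV/(kB*T) = 0.0803*1.602e-19/(1.381e-23*1038.9) = 0.8966
Step 2: exp(-beta*E) = exp(-0.8966) = 0.4079
Step 3: Z = 1 + 0.4079 = 1.408

1.408


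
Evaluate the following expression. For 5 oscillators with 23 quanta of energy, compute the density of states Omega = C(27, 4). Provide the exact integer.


Step 1: Use binomial coefficient C(27, 4)
Step 2: Numerator = 27! / 23!
Step 3: Denominator = 4!
Step 4: Omega = 17550

17550


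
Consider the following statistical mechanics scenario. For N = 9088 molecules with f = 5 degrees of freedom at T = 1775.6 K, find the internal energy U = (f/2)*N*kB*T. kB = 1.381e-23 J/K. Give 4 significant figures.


Step 1: f/2 = 5/2 = 2.5
Step 2: N*kB*T = 9088*1.381e-23*1775.6 = 2.228e-16
Step 3: U = 2.5 * 2.228e-16 = 5.571e-16 J

5.571e-16


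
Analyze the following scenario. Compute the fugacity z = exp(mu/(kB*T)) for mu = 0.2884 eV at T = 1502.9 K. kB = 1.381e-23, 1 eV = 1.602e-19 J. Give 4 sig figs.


Step 1: Convert mu to Joules: 0.2884*1.602e-19 = 4.62e-20 J
Step 2: kB*T = 1.381e-23*1502.9 = 2.076e-20 J
Step 3: mu/(kB*T) = 2.226
Step 4: z = exp(2.226) = 9.263

9.263


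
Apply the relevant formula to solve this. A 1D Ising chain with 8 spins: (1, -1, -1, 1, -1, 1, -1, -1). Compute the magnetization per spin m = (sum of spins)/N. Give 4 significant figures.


Step 1: Count up spins (+1): 3, down spins (-1): 5
Step 2: Total magnetization M = 3 - 5 = -2
Step 3: m = M/N = -2/8 = -0.25

-0.25


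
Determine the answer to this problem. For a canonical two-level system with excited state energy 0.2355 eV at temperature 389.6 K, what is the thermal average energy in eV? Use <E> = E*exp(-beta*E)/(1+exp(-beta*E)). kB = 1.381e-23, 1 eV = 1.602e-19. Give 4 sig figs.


Step 1: beta*E = 0.2355*1.602e-19/(1.381e-23*389.6) = 7.012
Step 2: exp(-beta*E) = 0.000901
Step 3: <E> = 0.2355*0.000901/(1+0.000901) = 0.000212 eV

0.000212


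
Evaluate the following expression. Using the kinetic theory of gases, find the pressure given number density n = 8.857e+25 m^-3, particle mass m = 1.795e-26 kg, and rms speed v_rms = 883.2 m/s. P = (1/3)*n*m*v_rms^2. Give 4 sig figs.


Step 1: v_rms^2 = 883.2^2 = 7.8e+05
Step 2: n*m = 8.857e+25*1.795e-26 = 1.59
Step 3: P = (1/3)*1.59*7.8e+05 = 4.134e+05 Pa

4.134e+05


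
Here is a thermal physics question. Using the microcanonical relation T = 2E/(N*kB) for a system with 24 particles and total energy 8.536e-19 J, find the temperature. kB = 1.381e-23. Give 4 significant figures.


Step 1: Numerator = 2*E = 2*8.536e-19 = 1.707e-18 J
Step 2: Denominator = N*kB = 24*1.381e-23 = 3.314e-22
Step 3: T = 1.707e-18 / 3.314e-22 = 5151 K

5151


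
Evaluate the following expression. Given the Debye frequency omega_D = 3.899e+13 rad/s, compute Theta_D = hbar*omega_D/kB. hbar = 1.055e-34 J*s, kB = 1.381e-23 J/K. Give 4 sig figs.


Step 1: hbar*omega_D = 1.055e-34 * 3.899e+13 = 4.113e-21 J
Step 2: Theta_D = 4.113e-21 / 1.381e-23
Step 3: Theta_D = 297.9 K

297.9


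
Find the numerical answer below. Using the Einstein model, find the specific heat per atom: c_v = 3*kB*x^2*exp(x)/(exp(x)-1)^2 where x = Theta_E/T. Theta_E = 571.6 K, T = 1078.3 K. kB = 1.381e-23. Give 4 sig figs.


Step 1: x = Theta_E/T = 571.6/1078.3 = 0.5301
Step 2: x^2 = 0.281
Step 3: exp(x) = 1.699
Step 4: c_v = 3*1.381e-23*0.281*1.699/(1.699-1)^2 = 4.047e-23

4.047e-23


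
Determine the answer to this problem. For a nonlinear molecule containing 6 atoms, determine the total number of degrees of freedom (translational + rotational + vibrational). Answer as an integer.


Step 1: Translational DOF = 3
Step 2: Rotational DOF (nonlinear) = 3
Step 3: Vibrational DOF = 3*6 - 6 = 12
Step 4: Total = 3 + 3 + 12 = 18

18


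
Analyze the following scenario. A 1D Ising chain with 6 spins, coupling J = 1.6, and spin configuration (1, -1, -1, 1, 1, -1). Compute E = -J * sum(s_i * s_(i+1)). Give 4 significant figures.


Step 1: Nearest-neighbor products: -1, 1, -1, 1, -1
Step 2: Sum of products = -1
Step 3: E = -1.6 * -1 = 1.6

1.6


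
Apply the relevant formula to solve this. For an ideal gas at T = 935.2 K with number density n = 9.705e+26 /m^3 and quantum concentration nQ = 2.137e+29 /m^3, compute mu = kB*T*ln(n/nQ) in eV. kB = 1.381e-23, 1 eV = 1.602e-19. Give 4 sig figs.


Step 1: n/nQ = 9.705e+26/2.137e+29 = 0.004541
Step 2: ln(n/nQ) = -5.395
Step 3: mu = kB*T*ln(n/nQ) = 1.292e-20*-5.395 = -6.967e-20 J
Step 4: Convert to eV: -6.967e-20/1.602e-19 = -0.4349 eV

-0.4349


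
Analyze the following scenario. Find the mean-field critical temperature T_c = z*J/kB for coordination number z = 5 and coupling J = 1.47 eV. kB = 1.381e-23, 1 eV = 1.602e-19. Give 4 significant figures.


Step 1: z*J = 5*1.47 = 7.35 eV
Step 2: Convert to Joules: 7.35*1.602e-19 = 1.177e-18 J
Step 3: T_c = 1.177e-18 / 1.381e-23 = 8.526e+04 K

8.526e+04


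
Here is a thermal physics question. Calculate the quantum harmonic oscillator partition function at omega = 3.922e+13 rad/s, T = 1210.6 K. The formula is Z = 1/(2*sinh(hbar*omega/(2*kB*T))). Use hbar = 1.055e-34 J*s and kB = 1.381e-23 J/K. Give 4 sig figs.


Step 1: Compute x = hbar*omega/(kB*T) = 1.055e-34*3.922e+13/(1.381e-23*1210.6) = 0.2475
Step 2: x/2 = 0.1237
Step 3: sinh(x/2) = 0.1241
Step 4: Z = 1/(2*0.1241) = 4.03

4.03


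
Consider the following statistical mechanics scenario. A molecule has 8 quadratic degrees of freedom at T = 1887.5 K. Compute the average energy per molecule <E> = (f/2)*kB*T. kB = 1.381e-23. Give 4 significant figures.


Step 1: f/2 = 8/2 = 4
Step 2: kB*T = 1.381e-23 * 1887.5 = 2.607e-20
Step 3: <E> = 4 * 2.607e-20 = 1.043e-19 J

1.043e-19


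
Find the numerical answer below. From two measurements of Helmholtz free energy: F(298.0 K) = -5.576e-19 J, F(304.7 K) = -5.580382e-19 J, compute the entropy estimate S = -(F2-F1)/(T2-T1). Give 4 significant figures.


Step 1: dF = F2 - F1 = -5.580382e-19 - (-5.576e-19) = -4.382e-22 J
Step 2: dT = T2 - T1 = 304.7 - 298.0 = 6.7 K
Step 3: S = -dF/dT = -(-4.382e-22)/6.7 = 6.54e-23 J/K

6.54e-23


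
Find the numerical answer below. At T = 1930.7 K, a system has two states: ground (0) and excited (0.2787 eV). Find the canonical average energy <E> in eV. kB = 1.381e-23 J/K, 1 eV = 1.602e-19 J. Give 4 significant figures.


Step 1: beta*E = 0.2787*1.602e-19/(1.381e-23*1930.7) = 1.675
Step 2: exp(-beta*E) = 0.1874
Step 3: <E> = 0.2787*0.1874/(1+0.1874) = 0.04399 eV

0.04399


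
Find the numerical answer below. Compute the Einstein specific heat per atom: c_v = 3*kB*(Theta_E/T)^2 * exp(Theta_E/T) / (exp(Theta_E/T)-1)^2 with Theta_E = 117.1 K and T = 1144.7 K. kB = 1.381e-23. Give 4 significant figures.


Step 1: x = Theta_E/T = 117.1/1144.7 = 0.1023
Step 2: x^2 = 0.01046
Step 3: exp(x) = 1.108
Step 4: c_v = 3*1.381e-23*0.01046*1.108/(1.108-1)^2 = 4.139e-23

4.139e-23


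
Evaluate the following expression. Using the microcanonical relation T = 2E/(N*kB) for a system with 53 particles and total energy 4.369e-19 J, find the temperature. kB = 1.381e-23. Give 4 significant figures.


Step 1: Numerator = 2*E = 2*4.369e-19 = 8.738e-19 J
Step 2: Denominator = N*kB = 53*1.381e-23 = 7.319e-22
Step 3: T = 8.738e-19 / 7.319e-22 = 1194 K

1194


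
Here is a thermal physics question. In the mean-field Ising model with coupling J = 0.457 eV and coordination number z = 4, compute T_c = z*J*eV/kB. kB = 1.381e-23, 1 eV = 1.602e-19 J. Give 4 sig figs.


Step 1: z*J = 4*0.457 = 1.828 eV
Step 2: Convert to Joules: 1.828*1.602e-19 = 2.928e-19 J
Step 3: T_c = 2.928e-19 / 1.381e-23 = 2.121e+04 K

2.121e+04


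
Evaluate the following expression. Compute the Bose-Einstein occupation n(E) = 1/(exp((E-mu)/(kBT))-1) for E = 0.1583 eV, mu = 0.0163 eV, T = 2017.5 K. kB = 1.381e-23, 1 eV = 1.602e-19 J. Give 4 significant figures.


Step 1: (E - mu) = 0.142 eV
Step 2: x = (E-mu)*eV/(kB*T) = 0.142*1.602e-19/(1.381e-23*2017.5) = 0.8165
Step 3: exp(x) = 2.263
Step 4: n = 1/(exp(x)-1) = 0.7921

0.7921


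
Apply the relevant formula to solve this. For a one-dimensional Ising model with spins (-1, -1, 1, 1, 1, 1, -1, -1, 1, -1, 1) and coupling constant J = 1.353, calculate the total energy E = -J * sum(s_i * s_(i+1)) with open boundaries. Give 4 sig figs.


Step 1: Nearest-neighbor products: 1, -1, 1, 1, 1, -1, 1, -1, -1, -1
Step 2: Sum of products = 0
Step 3: E = -1.353 * 0 = 0

0


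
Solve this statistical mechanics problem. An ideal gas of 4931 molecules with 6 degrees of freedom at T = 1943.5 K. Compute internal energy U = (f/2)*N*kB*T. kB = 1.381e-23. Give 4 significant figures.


Step 1: f/2 = 6/2 = 3.0
Step 2: N*kB*T = 4931*1.381e-23*1943.5 = 1.323e-16
Step 3: U = 3.0 * 1.323e-16 = 3.97e-16 J

3.97e-16


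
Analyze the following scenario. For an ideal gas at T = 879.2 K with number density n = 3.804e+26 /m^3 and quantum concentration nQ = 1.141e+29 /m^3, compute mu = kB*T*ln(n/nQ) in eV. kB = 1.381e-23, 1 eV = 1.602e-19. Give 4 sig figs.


Step 1: n/nQ = 3.804e+26/1.141e+29 = 0.003334
Step 2: ln(n/nQ) = -5.704
Step 3: mu = kB*T*ln(n/nQ) = 1.214e-20*-5.704 = -6.925e-20 J
Step 4: Convert to eV: -6.925e-20/1.602e-19 = -0.4323 eV

-0.4323


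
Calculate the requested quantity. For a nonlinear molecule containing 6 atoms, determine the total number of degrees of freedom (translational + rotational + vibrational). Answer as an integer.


Step 1: Translational DOF = 3
Step 2: Rotational DOF (nonlinear) = 3
Step 3: Vibrational DOF = 3*6 - 6 = 12
Step 4: Total = 3 + 3 + 12 = 18

18


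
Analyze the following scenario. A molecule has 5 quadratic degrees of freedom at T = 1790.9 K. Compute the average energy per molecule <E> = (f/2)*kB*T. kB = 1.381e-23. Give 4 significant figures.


Step 1: f/2 = 5/2 = 2.5
Step 2: kB*T = 1.381e-23 * 1790.9 = 2.473e-20
Step 3: <E> = 2.5 * 2.473e-20 = 6.183e-20 J

6.183e-20


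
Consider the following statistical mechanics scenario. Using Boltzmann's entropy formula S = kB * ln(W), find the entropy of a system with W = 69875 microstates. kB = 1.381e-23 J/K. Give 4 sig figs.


Step 1: ln(W) = ln(69875) = 11.15
Step 2: S = kB * ln(W) = 1.381e-23 * 11.15
Step 3: S = 1.54e-22 J/K

1.54e-22


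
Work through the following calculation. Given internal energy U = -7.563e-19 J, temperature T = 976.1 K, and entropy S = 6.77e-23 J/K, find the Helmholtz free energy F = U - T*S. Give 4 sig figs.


Step 1: T*S = 976.1 * 6.77e-23 = 6.608e-20 J
Step 2: F = U - T*S = -7.563e-19 - 6.608e-20
Step 3: F = -8.224e-19 J

-8.224e-19


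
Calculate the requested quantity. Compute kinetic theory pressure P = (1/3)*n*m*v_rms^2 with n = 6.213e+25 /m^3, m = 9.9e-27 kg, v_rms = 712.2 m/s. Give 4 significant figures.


Step 1: v_rms^2 = 712.2^2 = 5.072e+05
Step 2: n*m = 6.213e+25*9.9e-27 = 0.6151
Step 3: P = (1/3)*0.6151*5.072e+05 = 1.04e+05 Pa

1.04e+05


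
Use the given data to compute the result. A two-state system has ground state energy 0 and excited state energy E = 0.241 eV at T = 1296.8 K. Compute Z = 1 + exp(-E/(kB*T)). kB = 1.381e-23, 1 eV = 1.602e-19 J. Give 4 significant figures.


Step 1: Compute beta*E = E*eV/(kB*T) = 0.241*1.602e-19/(1.381e-23*1296.8) = 2.156
Step 2: exp(-beta*E) = exp(-2.156) = 0.1158
Step 3: Z = 1 + 0.1158 = 1.116

1.116


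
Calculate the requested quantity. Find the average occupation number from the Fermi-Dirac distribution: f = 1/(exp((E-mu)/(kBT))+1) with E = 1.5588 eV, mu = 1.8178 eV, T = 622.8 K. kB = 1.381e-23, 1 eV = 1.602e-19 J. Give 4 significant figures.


Step 1: (E - mu) = 1.5588 - 1.8178 = -0.259 eV
Step 2: Convert: (E-mu)*eV = -4.149e-20 J
Step 3: x = (E-mu)*eV/(kB*T) = -4.824
Step 4: f = 1/(exp(-4.824)+1) = 0.992

0.992


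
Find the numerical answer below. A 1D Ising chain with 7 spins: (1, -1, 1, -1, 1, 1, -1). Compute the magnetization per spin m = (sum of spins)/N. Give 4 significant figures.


Step 1: Count up spins (+1): 4, down spins (-1): 3
Step 2: Total magnetization M = 4 - 3 = 1
Step 3: m = M/N = 1/7 = 0.1429

0.1429


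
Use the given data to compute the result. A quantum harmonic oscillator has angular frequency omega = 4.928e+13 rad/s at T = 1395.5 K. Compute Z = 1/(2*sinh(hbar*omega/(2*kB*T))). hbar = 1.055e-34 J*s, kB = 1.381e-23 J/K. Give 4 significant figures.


Step 1: Compute x = hbar*omega/(kB*T) = 1.055e-34*4.928e+13/(1.381e-23*1395.5) = 0.2698
Step 2: x/2 = 0.1349
Step 3: sinh(x/2) = 0.1353
Step 4: Z = 1/(2*0.1353) = 3.696

3.696


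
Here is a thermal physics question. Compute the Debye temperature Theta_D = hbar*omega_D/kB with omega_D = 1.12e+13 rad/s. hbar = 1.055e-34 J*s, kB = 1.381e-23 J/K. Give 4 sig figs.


Step 1: hbar*omega_D = 1.055e-34 * 1.12e+13 = 1.182e-21 J
Step 2: Theta_D = 1.182e-21 / 1.381e-23
Step 3: Theta_D = 85.56 K

85.56


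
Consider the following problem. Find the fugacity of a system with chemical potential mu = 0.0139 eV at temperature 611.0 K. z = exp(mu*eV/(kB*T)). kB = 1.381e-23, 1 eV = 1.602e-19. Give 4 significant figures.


Step 1: Convert mu to Joules: 0.0139*1.602e-19 = 2.227e-21 J
Step 2: kB*T = 1.381e-23*611.0 = 8.438e-21 J
Step 3: mu/(kB*T) = 0.2639
Step 4: z = exp(0.2639) = 1.302

1.302


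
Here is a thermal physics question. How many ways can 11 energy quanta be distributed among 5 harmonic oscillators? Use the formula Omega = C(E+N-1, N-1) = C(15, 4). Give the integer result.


Step 1: Use binomial coefficient C(15, 4)
Step 2: Numerator = 15! / 11!
Step 3: Denominator = 4!
Step 4: Omega = 1365

1365


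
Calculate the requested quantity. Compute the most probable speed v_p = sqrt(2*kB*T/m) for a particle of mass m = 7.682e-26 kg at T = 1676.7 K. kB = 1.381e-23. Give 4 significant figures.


Step 1: Numerator = 2*kB*T = 2*1.381e-23*1676.7 = 4.631e-20
Step 2: Ratio = 4.631e-20 / 7.682e-26 = 6.028e+05
Step 3: v_p = sqrt(6.028e+05) = 776.4 m/s

776.4


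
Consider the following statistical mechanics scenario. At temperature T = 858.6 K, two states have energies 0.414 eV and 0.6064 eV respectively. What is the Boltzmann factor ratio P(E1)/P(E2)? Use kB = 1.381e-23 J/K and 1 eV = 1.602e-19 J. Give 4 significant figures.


Step 1: Compute energy difference dE = E1 - E2 = 0.414 - 0.6064 = -0.1924 eV
Step 2: Convert to Joules: dE_J = -0.1924 * 1.602e-19 = -3.082e-20 J
Step 3: Compute exponent = -dE_J / (kB * T) = -(-3.082e-20) / (1.381e-23 * 858.6) = 2.599
Step 4: P(E1)/P(E2) = exp(2.599) = 13.46

13.46


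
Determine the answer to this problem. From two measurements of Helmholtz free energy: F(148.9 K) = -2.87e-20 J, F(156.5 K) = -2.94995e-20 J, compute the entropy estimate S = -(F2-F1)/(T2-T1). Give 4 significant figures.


Step 1: dF = F2 - F1 = -2.94995e-20 - (-2.87e-20) = -7.995e-22 J
Step 2: dT = T2 - T1 = 156.5 - 148.9 = 7.6 K
Step 3: S = -dF/dT = -(-7.995e-22)/7.6 = 1.052e-22 J/K

1.052e-22


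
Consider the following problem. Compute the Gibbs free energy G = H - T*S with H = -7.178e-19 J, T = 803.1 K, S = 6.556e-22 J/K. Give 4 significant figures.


Step 1: T*S = 803.1 * 6.556e-22 = 5.265e-19 J
Step 2: G = H - T*S = -7.178e-19 - 5.265e-19
Step 3: G = -1.244e-18 J

-1.244e-18


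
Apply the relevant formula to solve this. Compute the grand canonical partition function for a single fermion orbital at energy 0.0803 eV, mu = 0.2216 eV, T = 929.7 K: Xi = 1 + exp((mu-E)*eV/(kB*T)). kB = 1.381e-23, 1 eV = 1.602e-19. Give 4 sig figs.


Step 1: (mu - E) = 0.2216 - 0.0803 = 0.1413 eV
Step 2: x = (mu-E)*eV/(kB*T) = 0.1413*1.602e-19/(1.381e-23*929.7) = 1.763
Step 3: exp(x) = 5.83
Step 4: Xi = 1 + 5.83 = 6.83

6.83


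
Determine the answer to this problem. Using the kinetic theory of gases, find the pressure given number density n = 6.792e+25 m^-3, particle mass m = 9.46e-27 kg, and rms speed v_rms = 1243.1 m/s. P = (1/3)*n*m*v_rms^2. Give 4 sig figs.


Step 1: v_rms^2 = 1243.1^2 = 1.545e+06
Step 2: n*m = 6.792e+25*9.46e-27 = 0.6425
Step 3: P = (1/3)*0.6425*1.545e+06 = 3.31e+05 Pa

3.31e+05


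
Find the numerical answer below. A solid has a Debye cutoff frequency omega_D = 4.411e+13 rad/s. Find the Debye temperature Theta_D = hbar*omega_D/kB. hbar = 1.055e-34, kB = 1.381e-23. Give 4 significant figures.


Step 1: hbar*omega_D = 1.055e-34 * 4.411e+13 = 4.654e-21 J
Step 2: Theta_D = 4.654e-21 / 1.381e-23
Step 3: Theta_D = 337 K

337


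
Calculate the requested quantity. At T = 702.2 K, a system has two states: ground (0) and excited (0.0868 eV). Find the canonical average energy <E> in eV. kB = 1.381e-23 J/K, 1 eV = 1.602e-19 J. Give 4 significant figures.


Step 1: beta*E = 0.0868*1.602e-19/(1.381e-23*702.2) = 1.434
Step 2: exp(-beta*E) = 0.2384
Step 3: <E> = 0.0868*0.2384/(1+0.2384) = 0.01671 eV

0.01671


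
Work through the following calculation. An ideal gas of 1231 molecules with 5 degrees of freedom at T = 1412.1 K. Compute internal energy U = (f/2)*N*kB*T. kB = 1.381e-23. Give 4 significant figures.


Step 1: f/2 = 5/2 = 2.5
Step 2: N*kB*T = 1231*1.381e-23*1412.1 = 2.401e-17
Step 3: U = 2.5 * 2.401e-17 = 6.001e-17 J

6.001e-17


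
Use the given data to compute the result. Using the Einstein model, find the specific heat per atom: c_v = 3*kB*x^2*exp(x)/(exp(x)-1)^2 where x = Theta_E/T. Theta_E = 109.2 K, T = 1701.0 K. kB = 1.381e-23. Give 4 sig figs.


Step 1: x = Theta_E/T = 109.2/1701.0 = 0.0642
Step 2: x^2 = 0.004121
Step 3: exp(x) = 1.066
Step 4: c_v = 3*1.381e-23*0.004121*1.066/(1.066-1)^2 = 4.142e-23

4.142e-23


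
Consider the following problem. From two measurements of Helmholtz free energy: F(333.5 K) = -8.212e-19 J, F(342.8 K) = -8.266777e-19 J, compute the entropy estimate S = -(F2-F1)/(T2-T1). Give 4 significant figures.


Step 1: dF = F2 - F1 = -8.266777e-19 - (-8.212e-19) = -5.4777e-21 J
Step 2: dT = T2 - T1 = 342.8 - 333.5 = 9.3 K
Step 3: S = -dF/dT = -(-5.4777e-21)/9.3 = 5.89e-22 J/K

5.89e-22


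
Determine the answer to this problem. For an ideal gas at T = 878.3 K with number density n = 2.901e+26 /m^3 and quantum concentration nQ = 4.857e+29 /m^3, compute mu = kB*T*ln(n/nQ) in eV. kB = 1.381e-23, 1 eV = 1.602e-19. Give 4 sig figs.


Step 1: n/nQ = 2.901e+26/4.857e+29 = 0.0005973
Step 2: ln(n/nQ) = -7.423
Step 3: mu = kB*T*ln(n/nQ) = 1.213e-20*-7.423 = -9.004e-20 J
Step 4: Convert to eV: -9.004e-20/1.602e-19 = -0.562 eV

-0.562


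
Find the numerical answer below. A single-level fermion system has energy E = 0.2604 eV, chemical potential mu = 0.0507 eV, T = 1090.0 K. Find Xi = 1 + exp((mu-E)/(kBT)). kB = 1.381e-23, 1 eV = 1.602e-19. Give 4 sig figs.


Step 1: (mu - E) = 0.0507 - 0.2604 = -0.2097 eV
Step 2: x = (mu-E)*eV/(kB*T) = -0.2097*1.602e-19/(1.381e-23*1090.0) = -2.232
Step 3: exp(x) = 0.1073
Step 4: Xi = 1 + 0.1073 = 1.107

1.107


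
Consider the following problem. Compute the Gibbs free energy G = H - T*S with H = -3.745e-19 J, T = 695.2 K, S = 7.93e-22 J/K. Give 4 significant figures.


Step 1: T*S = 695.2 * 7.93e-22 = 5.513e-19 J
Step 2: G = H - T*S = -3.745e-19 - 5.513e-19
Step 3: G = -9.258e-19 J

-9.258e-19


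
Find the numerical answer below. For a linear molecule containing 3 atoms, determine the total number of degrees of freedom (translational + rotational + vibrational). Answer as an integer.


Step 1: Translational DOF = 3
Step 2: Rotational DOF (linear) = 2
Step 3: Vibrational DOF = 3*3 - 5 = 4
Step 4: Total = 3 + 2 + 4 = 9

9


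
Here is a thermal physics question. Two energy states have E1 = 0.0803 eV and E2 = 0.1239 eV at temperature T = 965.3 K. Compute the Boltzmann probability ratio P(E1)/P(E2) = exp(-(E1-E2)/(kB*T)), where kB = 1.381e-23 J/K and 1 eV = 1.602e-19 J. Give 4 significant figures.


Step 1: Compute energy difference dE = E1 - E2 = 0.0803 - 0.1239 = -0.0436 eV
Step 2: Convert to Joules: dE_J = -0.0436 * 1.602e-19 = -6.985e-21 J
Step 3: Compute exponent = -dE_J / (kB * T) = -(-6.985e-21) / (1.381e-23 * 965.3) = 0.524
Step 4: P(E1)/P(E2) = exp(0.524) = 1.689

1.689


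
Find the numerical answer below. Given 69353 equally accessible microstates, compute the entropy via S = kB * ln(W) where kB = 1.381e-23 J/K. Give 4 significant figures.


Step 1: ln(W) = ln(69353) = 11.15
Step 2: S = kB * ln(W) = 1.381e-23 * 11.15
Step 3: S = 1.539e-22 J/K

1.539e-22


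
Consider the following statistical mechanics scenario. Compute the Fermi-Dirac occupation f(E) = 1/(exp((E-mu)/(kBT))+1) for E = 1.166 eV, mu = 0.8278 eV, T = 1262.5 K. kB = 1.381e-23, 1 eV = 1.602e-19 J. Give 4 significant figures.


Step 1: (E - mu) = 1.166 - 0.8278 = 0.3382 eV
Step 2: Convert: (E-mu)*eV = 5.418e-20 J
Step 3: x = (E-mu)*eV/(kB*T) = 3.107
Step 4: f = 1/(exp(3.107)+1) = 0.0428

0.0428


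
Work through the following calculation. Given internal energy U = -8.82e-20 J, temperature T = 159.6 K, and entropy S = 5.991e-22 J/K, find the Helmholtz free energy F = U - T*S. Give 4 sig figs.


Step 1: T*S = 159.6 * 5.991e-22 = 9.562e-20 J
Step 2: F = U - T*S = -8.82e-20 - 9.562e-20
Step 3: F = -1.838e-19 J

-1.838e-19


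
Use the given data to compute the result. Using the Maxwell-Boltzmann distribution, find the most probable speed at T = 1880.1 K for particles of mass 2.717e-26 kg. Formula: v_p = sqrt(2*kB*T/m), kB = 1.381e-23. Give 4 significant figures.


Step 1: Numerator = 2*kB*T = 2*1.381e-23*1880.1 = 5.193e-20
Step 2: Ratio = 5.193e-20 / 2.717e-26 = 1.911e+06
Step 3: v_p = sqrt(1.911e+06) = 1382 m/s

1382


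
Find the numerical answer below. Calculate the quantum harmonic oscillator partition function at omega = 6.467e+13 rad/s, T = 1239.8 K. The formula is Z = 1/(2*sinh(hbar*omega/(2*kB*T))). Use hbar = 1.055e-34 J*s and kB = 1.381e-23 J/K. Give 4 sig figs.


Step 1: Compute x = hbar*omega/(kB*T) = 1.055e-34*6.467e+13/(1.381e-23*1239.8) = 0.3985
Step 2: x/2 = 0.1992
Step 3: sinh(x/2) = 0.2006
Step 4: Z = 1/(2*0.2006) = 2.493

2.493


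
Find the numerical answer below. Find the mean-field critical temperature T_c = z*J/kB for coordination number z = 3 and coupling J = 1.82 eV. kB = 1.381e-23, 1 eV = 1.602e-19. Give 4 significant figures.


Step 1: z*J = 3*1.82 = 5.46 eV
Step 2: Convert to Joules: 5.46*1.602e-19 = 8.747e-19 J
Step 3: T_c = 8.747e-19 / 1.381e-23 = 6.334e+04 K

6.334e+04


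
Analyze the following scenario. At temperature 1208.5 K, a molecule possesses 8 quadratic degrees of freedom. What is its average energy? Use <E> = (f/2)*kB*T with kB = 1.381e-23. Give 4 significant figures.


Step 1: f/2 = 8/2 = 4
Step 2: kB*T = 1.381e-23 * 1208.5 = 1.669e-20
Step 3: <E> = 4 * 1.669e-20 = 6.676e-20 J

6.676e-20


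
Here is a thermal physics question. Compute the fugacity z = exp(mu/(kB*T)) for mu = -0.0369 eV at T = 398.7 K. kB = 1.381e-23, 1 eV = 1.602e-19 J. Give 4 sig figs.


Step 1: Convert mu to Joules: -0.0369*1.602e-19 = -5.911e-21 J
Step 2: kB*T = 1.381e-23*398.7 = 5.506e-21 J
Step 3: mu/(kB*T) = -1.074
Step 4: z = exp(-1.074) = 0.3418

0.3418


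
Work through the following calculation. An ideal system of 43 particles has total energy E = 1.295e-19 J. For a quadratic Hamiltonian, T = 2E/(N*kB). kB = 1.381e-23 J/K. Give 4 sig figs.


Step 1: Numerator = 2*E = 2*1.295e-19 = 2.59e-19 J
Step 2: Denominator = N*kB = 43*1.381e-23 = 5.938e-22
Step 3: T = 2.59e-19 / 5.938e-22 = 436.2 K

436.2


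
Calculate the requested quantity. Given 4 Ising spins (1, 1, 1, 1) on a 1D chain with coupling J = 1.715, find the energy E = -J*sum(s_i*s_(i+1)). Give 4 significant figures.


Step 1: Nearest-neighbor products: 1, 1, 1
Step 2: Sum of products = 3
Step 3: E = -1.715 * 3 = -5.145

-5.145


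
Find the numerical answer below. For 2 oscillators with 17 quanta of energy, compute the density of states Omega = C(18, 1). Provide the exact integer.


Step 1: Use binomial coefficient C(18, 1)
Step 2: Numerator = 18! / 17!
Step 3: Denominator = 1!
Step 4: Omega = 18

18


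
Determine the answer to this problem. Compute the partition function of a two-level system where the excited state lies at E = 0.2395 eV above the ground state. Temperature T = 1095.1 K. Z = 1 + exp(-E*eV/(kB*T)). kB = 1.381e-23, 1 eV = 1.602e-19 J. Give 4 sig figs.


Step 1: Compute beta*E = E*eV/(kB*T) = 0.2395*1.602e-19/(1.381e-23*1095.1) = 2.537
Step 2: exp(-beta*E) = exp(-2.537) = 0.0791
Step 3: Z = 1 + 0.0791 = 1.079

1.079


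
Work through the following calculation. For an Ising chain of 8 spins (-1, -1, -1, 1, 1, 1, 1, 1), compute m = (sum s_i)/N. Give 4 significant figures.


Step 1: Count up spins (+1): 5, down spins (-1): 3
Step 2: Total magnetization M = 5 - 3 = 2
Step 3: m = M/N = 2/8 = 0.25

0.25


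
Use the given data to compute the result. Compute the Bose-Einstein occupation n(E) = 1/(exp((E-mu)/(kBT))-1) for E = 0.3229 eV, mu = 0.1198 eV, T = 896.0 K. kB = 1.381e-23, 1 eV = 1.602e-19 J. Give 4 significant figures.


Step 1: (E - mu) = 0.2031 eV
Step 2: x = (E-mu)*eV/(kB*T) = 0.2031*1.602e-19/(1.381e-23*896.0) = 2.629
Step 3: exp(x) = 13.87
Step 4: n = 1/(exp(x)-1) = 0.07772

0.07772


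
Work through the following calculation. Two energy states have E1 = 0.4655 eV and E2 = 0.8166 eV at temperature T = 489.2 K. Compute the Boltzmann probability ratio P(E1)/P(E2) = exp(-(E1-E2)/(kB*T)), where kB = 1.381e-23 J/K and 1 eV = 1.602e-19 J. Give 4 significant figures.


Step 1: Compute energy difference dE = E1 - E2 = 0.4655 - 0.8166 = -0.3511 eV
Step 2: Convert to Joules: dE_J = -0.3511 * 1.602e-19 = -5.625e-20 J
Step 3: Compute exponent = -dE_J / (kB * T) = -(-5.625e-20) / (1.381e-23 * 489.2) = 8.326
Step 4: P(E1)/P(E2) = exp(8.326) = 4128

4128


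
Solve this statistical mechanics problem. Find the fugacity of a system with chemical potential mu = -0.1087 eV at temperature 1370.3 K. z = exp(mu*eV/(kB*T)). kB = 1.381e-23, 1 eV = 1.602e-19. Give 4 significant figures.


Step 1: Convert mu to Joules: -0.1087*1.602e-19 = -1.741e-20 J
Step 2: kB*T = 1.381e-23*1370.3 = 1.892e-20 J
Step 3: mu/(kB*T) = -0.9202
Step 4: z = exp(-0.9202) = 0.3984

0.3984


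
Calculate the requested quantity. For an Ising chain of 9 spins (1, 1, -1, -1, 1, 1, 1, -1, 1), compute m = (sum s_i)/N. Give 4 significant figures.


Step 1: Count up spins (+1): 6, down spins (-1): 3
Step 2: Total magnetization M = 6 - 3 = 3
Step 3: m = M/N = 3/9 = 0.3333

0.3333


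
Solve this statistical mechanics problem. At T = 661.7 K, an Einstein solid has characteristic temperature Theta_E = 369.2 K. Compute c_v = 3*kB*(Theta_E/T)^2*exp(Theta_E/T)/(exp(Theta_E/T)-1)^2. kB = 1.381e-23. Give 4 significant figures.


Step 1: x = Theta_E/T = 369.2/661.7 = 0.558
Step 2: x^2 = 0.3113
Step 3: exp(x) = 1.747
Step 4: c_v = 3*1.381e-23*0.3113*1.747/(1.747-1)^2 = 4.037e-23

4.037e-23


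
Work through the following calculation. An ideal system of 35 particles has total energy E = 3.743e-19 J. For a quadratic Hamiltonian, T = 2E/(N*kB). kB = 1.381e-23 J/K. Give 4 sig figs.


Step 1: Numerator = 2*E = 2*3.743e-19 = 7.486e-19 J
Step 2: Denominator = N*kB = 35*1.381e-23 = 4.833e-22
Step 3: T = 7.486e-19 / 4.833e-22 = 1549 K

1549


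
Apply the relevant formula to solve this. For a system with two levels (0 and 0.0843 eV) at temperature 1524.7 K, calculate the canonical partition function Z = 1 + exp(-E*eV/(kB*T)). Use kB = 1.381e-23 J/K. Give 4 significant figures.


Step 1: Compute beta*E = E*eV/(kB*T) = 0.0843*1.602e-19/(1.381e-23*1524.7) = 0.6414
Step 2: exp(-beta*E) = exp(-0.6414) = 0.5266
Step 3: Z = 1 + 0.5266 = 1.527

1.527


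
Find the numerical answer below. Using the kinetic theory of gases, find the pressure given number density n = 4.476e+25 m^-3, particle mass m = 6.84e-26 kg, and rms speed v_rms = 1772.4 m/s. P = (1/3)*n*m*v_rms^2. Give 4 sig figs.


Step 1: v_rms^2 = 1772.4^2 = 3.141e+06
Step 2: n*m = 4.476e+25*6.84e-26 = 3.062
Step 3: P = (1/3)*3.062*3.141e+06 = 3.206e+06 Pa

3.206e+06


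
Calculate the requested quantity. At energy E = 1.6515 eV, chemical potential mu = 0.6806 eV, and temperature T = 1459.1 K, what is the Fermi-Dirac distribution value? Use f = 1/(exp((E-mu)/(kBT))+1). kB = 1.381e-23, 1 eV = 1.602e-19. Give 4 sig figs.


Step 1: (E - mu) = 1.6515 - 0.6806 = 0.9709 eV
Step 2: Convert: (E-mu)*eV = 1.555e-19 J
Step 3: x = (E-mu)*eV/(kB*T) = 7.719
Step 4: f = 1/(exp(7.719)+1) = 0.0004441

0.0004441


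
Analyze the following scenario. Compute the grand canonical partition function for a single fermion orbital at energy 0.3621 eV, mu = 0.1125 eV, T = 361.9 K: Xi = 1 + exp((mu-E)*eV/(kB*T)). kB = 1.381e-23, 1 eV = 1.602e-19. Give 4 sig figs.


Step 1: (mu - E) = 0.1125 - 0.3621 = -0.2496 eV
Step 2: x = (mu-E)*eV/(kB*T) = -0.2496*1.602e-19/(1.381e-23*361.9) = -8.001
Step 3: exp(x) = 0.0003352
Step 4: Xi = 1 + 0.0003352 = 1

1


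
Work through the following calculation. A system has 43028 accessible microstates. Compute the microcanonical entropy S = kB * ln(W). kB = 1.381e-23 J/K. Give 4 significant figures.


Step 1: ln(W) = ln(43028) = 10.67
Step 2: S = kB * ln(W) = 1.381e-23 * 10.67
Step 3: S = 1.473e-22 J/K

1.473e-22


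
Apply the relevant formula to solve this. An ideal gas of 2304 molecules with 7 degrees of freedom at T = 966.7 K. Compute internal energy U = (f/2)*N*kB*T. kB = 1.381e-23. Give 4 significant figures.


Step 1: f/2 = 7/2 = 3.5
Step 2: N*kB*T = 2304*1.381e-23*966.7 = 3.076e-17
Step 3: U = 3.5 * 3.076e-17 = 1.077e-16 J

1.077e-16


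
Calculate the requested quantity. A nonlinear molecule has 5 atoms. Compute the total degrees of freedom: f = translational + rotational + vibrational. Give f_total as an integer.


Step 1: Translational DOF = 3
Step 2: Rotational DOF (nonlinear) = 3
Step 3: Vibrational DOF = 3*5 - 6 = 9
Step 4: Total = 3 + 3 + 9 = 15

15


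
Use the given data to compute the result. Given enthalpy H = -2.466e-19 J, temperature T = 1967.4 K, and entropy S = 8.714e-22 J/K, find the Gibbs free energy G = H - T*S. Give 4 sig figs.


Step 1: T*S = 1967.4 * 8.714e-22 = 1.714e-18 J
Step 2: G = H - T*S = -2.466e-19 - 1.714e-18
Step 3: G = -1.961e-18 J

-1.961e-18


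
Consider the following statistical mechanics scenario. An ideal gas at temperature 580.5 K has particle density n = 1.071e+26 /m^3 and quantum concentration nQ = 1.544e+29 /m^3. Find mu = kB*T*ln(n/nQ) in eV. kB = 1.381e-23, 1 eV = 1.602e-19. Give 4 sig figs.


Step 1: n/nQ = 1.071e+26/1.544e+29 = 0.0006937
Step 2: ln(n/nQ) = -7.274
Step 3: mu = kB*T*ln(n/nQ) = 8.017e-21*-7.274 = -5.831e-20 J
Step 4: Convert to eV: -5.831e-20/1.602e-19 = -0.364 eV

-0.364


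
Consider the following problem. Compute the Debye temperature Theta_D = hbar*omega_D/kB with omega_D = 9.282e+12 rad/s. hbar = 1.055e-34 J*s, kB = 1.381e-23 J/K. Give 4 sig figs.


Step 1: hbar*omega_D = 1.055e-34 * 9.282e+12 = 9.793e-22 J
Step 2: Theta_D = 9.793e-22 / 1.381e-23
Step 3: Theta_D = 70.91 K

70.91


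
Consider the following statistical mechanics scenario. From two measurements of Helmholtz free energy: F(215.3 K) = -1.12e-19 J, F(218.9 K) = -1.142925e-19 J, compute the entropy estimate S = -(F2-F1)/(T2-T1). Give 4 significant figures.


Step 1: dF = F2 - F1 = -1.142925e-19 - (-1.12e-19) = -2.2925e-21 J
Step 2: dT = T2 - T1 = 218.9 - 215.3 = 3.6 K
Step 3: S = -dF/dT = -(-2.2925e-21)/3.6 = 6.368e-22 J/K

6.368e-22


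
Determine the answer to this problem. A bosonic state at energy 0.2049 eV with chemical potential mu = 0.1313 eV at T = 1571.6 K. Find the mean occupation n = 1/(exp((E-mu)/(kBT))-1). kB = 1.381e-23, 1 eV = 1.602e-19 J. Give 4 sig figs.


Step 1: (E - mu) = 0.0736 eV
Step 2: x = (E-mu)*eV/(kB*T) = 0.0736*1.602e-19/(1.381e-23*1571.6) = 0.5433
Step 3: exp(x) = 1.722
Step 4: n = 1/(exp(x)-1) = 1.386

1.386
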